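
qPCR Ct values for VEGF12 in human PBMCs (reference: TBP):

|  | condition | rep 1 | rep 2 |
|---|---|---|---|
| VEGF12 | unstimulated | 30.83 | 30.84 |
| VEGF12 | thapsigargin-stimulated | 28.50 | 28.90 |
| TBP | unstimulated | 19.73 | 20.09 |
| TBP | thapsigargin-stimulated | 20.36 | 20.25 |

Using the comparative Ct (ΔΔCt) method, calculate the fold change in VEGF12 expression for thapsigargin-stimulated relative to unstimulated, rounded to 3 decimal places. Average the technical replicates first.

Mean Ct: VEGF12 unstimulated 30.835; VEGF12 thapsigargin-stimulated 28.700; TBP unstimulated 19.910; TBP thapsigargin-stimulated 20.305
ΔCt(unstimulated) = 30.835 − 19.910 = 10.925
ΔCt(thapsigargin-stimulated) = 28.700 − 20.305 = 8.395
ΔΔCt = 8.395 − 10.925 = -2.530
Fold change = 2^(−(-2.530)) = 2^2.530 = 5.7757

5.776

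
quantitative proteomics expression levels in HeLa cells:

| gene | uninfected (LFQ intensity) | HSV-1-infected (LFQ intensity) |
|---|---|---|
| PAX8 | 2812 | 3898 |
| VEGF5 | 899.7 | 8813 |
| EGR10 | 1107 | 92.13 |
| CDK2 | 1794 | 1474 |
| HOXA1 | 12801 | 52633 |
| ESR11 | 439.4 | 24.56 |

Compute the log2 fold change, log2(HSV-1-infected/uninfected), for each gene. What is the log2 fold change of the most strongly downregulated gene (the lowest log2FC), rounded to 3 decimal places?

log2(3898/2812) = 0.471  (PAX8)
log2(8813/899.7) = 3.292  (VEGF5)
log2(92.13/1107) = -3.587  (EGR10)
log2(1474/1794) = -0.283  (CDK2)
log2(52633/12801) = 2.040  (HOXA1)
log2(24.56/439.4) = -4.161  (ESR11)
ESR11 is most strongly downregulated.

-4.161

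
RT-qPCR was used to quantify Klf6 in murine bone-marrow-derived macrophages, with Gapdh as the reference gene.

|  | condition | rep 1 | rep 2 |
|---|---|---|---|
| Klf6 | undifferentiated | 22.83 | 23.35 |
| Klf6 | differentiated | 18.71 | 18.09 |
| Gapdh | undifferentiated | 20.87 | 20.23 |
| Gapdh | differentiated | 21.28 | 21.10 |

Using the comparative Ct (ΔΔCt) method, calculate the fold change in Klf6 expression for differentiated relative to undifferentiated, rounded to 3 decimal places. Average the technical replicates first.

Mean Ct: Klf6 undifferentiated 23.090; Klf6 differentiated 18.400; Gapdh undifferentiated 20.550; Gapdh differentiated 21.190
ΔCt(undifferentiated) = 23.090 − 20.550 = 2.540
ΔCt(differentiated) = 18.400 − 21.190 = -2.790
ΔΔCt = -2.790 − 2.540 = -5.330
Fold change = 2^(−(-5.330)) = 2^5.330 = 40.2244

40.224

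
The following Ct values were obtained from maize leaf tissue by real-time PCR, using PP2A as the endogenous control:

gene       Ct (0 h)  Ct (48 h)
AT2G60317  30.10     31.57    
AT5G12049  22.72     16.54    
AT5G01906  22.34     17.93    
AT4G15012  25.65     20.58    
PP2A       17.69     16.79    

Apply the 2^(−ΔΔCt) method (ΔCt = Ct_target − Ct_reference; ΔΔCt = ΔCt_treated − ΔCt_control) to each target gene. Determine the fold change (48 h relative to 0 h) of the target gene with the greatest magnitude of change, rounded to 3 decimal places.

38.854

AT2G60317: ΔΔCt = (31.57−16.79) − (30.10−17.69) = 14.78 − 12.41 = 2.37; fold change = 2^-2.37 = 0.193
AT5G12049: ΔΔCt = (16.54−16.79) − (22.72−17.69) = -0.25 − 5.03 = -5.28; fold change = 2^5.28 = 38.854
AT5G01906: ΔΔCt = (17.93−16.79) − (22.34−17.69) = 1.14 − 4.65 = -3.51; fold change = 2^3.51 = 11.392
AT4G15012: ΔΔCt = (20.58−16.79) − (25.65−17.69) = 3.79 − 7.96 = -4.17; fold change = 2^4.17 = 18.001
AT5G12049 has the largest |ΔΔCt| = 5.28.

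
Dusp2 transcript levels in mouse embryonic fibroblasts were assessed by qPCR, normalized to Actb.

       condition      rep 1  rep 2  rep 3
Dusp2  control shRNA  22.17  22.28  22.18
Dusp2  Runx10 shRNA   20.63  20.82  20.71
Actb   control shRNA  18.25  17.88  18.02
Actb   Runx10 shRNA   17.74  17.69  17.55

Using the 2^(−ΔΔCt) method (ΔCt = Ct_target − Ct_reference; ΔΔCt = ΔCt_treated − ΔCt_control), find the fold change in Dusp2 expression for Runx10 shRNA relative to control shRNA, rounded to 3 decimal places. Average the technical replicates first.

Mean Ct: Dusp2 control shRNA 22.210; Dusp2 Runx10 shRNA 20.720; Actb control shRNA 18.050; Actb Runx10 shRNA 17.660
ΔCt(control shRNA) = 22.210 − 18.050 = 4.160
ΔCt(Runx10 shRNA) = 20.720 − 17.660 = 3.060
ΔΔCt = 3.060 − 4.160 = -1.100
Fold change = 2^(−(-1.100)) = 2^1.100 = 2.1435

2.144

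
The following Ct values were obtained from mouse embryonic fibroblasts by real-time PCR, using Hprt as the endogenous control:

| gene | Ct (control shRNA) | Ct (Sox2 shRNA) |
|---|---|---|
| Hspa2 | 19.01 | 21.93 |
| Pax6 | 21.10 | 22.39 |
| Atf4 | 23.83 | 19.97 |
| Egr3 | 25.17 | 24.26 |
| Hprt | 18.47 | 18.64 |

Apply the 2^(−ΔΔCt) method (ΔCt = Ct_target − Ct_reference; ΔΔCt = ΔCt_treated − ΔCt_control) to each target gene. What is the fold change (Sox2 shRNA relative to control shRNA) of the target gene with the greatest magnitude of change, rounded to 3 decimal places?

Hspa2: ΔΔCt = (21.93−18.64) − (19.01−18.47) = 3.29 − 0.54 = 2.75; fold change = 2^-2.75 = 0.149
Pax6: ΔΔCt = (22.39−18.64) − (21.10−18.47) = 3.75 − 2.63 = 1.12; fold change = 2^-1.12 = 0.460
Atf4: ΔΔCt = (19.97−18.64) − (23.83−18.47) = 1.33 − 5.36 = -4.03; fold change = 2^4.03 = 16.336
Egr3: ΔΔCt = (24.26−18.64) − (25.17−18.47) = 5.62 − 6.70 = -1.08; fold change = 2^1.08 = 2.114
Atf4 has the largest |ΔΔCt| = 4.03.

16.336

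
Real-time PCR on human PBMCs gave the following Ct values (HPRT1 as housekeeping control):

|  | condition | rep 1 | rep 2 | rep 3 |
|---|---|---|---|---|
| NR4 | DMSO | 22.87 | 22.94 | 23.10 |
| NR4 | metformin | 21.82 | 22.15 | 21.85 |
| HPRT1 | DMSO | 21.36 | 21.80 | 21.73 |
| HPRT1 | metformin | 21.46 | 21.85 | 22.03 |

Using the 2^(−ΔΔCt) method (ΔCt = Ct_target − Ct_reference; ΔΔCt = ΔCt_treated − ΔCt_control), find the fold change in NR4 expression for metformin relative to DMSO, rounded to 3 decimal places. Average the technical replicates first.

2.266

Mean Ct: NR4 DMSO 22.970; NR4 metformin 21.940; HPRT1 DMSO 21.630; HPRT1 metformin 21.780
ΔCt(DMSO) = 22.970 − 21.630 = 1.340
ΔCt(metformin) = 21.940 − 21.780 = 0.160
ΔΔCt = 0.160 − 1.340 = -1.180
Fold change = 2^(−(-1.180)) = 2^1.180 = 2.2658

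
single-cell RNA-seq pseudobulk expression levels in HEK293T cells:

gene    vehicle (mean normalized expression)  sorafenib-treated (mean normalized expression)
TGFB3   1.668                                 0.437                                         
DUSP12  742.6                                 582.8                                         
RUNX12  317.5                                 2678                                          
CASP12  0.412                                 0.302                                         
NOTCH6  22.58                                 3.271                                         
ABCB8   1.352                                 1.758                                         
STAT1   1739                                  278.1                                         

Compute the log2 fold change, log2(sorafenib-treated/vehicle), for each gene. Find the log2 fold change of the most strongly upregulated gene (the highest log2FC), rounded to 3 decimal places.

log2(0.437/1.668) = -1.932  (TGFB3)
log2(582.8/742.6) = -0.350  (DUSP12)
log2(2678/317.5) = 3.076  (RUNX12)
log2(0.302/0.412) = -0.448  (CASP12)
log2(3.271/22.58) = -2.787  (NOTCH6)
log2(1.758/1.352) = 0.379  (ABCB8)
log2(278.1/1739) = -2.645  (STAT1)
RUNX12 is most strongly upregulated.

3.076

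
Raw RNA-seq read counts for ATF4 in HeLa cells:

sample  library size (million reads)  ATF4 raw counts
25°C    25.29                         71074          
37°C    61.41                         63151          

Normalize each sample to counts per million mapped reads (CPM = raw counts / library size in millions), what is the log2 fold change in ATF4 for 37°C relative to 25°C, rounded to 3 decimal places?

-1.450

CPM(25°C) = 71074 / 25.29 = 2810.3598
CPM(37°C) = 63151 / 61.41 = 1028.3504
Fold change = 1028.3504 / 2810.3598 = 0.36591
log2(0.36591) = -1.4504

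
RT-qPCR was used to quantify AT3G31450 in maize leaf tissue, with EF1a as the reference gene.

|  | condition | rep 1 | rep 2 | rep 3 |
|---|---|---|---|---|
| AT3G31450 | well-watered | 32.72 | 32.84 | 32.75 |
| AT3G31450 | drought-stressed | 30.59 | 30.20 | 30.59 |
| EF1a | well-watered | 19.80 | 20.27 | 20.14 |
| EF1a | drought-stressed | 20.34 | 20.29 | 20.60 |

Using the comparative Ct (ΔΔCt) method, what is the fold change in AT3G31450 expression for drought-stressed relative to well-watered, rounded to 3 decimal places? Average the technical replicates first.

Mean Ct: AT3G31450 well-watered 32.770; AT3G31450 drought-stressed 30.460; EF1a well-watered 20.070; EF1a drought-stressed 20.410
ΔCt(well-watered) = 32.770 − 20.070 = 12.700
ΔCt(drought-stressed) = 30.460 − 20.410 = 10.050
ΔΔCt = 10.050 − 12.700 = -2.650
Fold change = 2^(−(-2.650)) = 2^2.650 = 6.2767

6.277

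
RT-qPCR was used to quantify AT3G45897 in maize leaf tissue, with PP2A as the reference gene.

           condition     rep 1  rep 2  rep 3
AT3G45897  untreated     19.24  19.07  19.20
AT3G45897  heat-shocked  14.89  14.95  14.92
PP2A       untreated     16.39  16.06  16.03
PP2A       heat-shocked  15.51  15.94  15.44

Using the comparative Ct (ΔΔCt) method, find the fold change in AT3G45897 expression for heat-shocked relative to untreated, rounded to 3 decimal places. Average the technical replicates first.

13.177

Mean Ct: AT3G45897 untreated 19.170; AT3G45897 heat-shocked 14.920; PP2A untreated 16.160; PP2A heat-shocked 15.630
ΔCt(untreated) = 19.170 − 16.160 = 3.010
ΔCt(heat-shocked) = 14.920 − 15.630 = -0.710
ΔΔCt = -0.710 − 3.010 = -3.720
Fold change = 2^(−(-3.720)) = 2^3.720 = 13.1775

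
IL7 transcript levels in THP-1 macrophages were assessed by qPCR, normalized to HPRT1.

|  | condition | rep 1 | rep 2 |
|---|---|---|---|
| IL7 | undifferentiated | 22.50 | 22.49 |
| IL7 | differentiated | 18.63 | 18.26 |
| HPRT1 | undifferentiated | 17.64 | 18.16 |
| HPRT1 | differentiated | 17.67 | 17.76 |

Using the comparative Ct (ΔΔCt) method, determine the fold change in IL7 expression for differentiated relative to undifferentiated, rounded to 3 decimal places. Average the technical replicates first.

Mean Ct: IL7 undifferentiated 22.495; IL7 differentiated 18.445; HPRT1 undifferentiated 17.900; HPRT1 differentiated 17.715
ΔCt(undifferentiated) = 22.495 − 17.900 = 4.595
ΔCt(differentiated) = 18.445 − 17.715 = 0.730
ΔΔCt = 0.730 − 4.595 = -3.865
Fold change = 2^(−(-3.865)) = 2^3.865 = 14.5707

14.571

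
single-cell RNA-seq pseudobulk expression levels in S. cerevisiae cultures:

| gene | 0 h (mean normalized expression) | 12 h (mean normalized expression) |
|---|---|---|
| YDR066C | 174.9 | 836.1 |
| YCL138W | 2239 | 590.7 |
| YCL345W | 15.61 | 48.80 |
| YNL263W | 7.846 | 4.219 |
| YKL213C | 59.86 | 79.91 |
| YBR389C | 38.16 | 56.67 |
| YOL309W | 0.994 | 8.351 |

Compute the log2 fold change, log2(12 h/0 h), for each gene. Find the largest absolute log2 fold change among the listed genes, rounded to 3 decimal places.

3.071

log2(836.1/174.9) = 2.257  (YDR066C)
log2(590.7/2239) = -1.922  (YCL138W)
log2(48.80/15.61) = 1.644  (YCL345W)
log2(4.219/7.846) = -0.895  (YNL263W)
log2(79.91/59.86) = 0.417  (YKL213C)
log2(56.67/38.16) = 0.571  (YBR389C)
log2(8.351/0.994) = 3.071  (YOL309W)
The largest magnitude belongs to YOL309W.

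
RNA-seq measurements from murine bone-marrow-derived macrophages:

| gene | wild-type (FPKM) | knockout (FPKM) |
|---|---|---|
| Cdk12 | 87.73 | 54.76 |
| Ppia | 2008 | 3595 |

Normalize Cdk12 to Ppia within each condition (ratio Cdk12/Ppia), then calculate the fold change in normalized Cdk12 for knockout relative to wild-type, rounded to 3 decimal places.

Cdk12/Ppia (wild-type) = 87.73 / 2008 = 0.04369
Cdk12/Ppia (knockout) = 54.76 / 3595 = 0.015232
Fold change = 0.015232 / 0.04369 = 0.3486

0.349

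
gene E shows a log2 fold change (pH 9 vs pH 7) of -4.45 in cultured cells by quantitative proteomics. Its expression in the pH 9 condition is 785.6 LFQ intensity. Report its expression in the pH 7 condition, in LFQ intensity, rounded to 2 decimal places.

Fold change = 2^(-4.45) = 0.0458
pH 7 expression = 785.6 / 0.0458 = 17170.58

17170.58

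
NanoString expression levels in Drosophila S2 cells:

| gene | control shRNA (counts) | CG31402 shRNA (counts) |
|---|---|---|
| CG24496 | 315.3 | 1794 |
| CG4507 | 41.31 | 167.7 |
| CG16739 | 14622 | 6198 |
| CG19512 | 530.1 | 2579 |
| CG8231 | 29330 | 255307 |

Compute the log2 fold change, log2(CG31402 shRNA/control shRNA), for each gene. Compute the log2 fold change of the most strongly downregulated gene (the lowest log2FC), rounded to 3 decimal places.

log2(1794/315.3) = 2.508  (CG24496)
log2(167.7/41.31) = 2.021  (CG4507)
log2(6198/14622) = -1.238  (CG16739)
log2(2579/530.1) = 2.282  (CG19512)
log2(255307/29330) = 3.122  (CG8231)
CG16739 is most strongly downregulated.

-1.238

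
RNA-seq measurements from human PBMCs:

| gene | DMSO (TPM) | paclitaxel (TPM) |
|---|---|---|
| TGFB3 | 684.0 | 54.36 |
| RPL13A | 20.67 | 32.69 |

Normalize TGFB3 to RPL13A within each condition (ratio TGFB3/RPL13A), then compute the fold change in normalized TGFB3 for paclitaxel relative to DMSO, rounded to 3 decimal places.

0.050

TGFB3/RPL13A (DMSO) = 684.0 / 20.67 = 33.091
TGFB3/RPL13A (paclitaxel) = 54.36 / 32.69 = 1.6629
Fold change = 1.6629 / 33.091 = 0.0503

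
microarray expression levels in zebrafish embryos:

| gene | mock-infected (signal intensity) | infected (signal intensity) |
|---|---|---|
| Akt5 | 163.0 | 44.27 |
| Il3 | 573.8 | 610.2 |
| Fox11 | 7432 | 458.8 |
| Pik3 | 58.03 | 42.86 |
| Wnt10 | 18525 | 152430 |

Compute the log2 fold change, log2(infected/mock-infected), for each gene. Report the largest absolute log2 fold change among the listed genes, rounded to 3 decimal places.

4.018

log2(44.27/163.0) = -1.880  (Akt5)
log2(610.2/573.8) = 0.089  (Il3)
log2(458.8/7432) = -4.018  (Fox11)
log2(42.86/58.03) = -0.437  (Pik3)
log2(152430/18525) = 3.041  (Wnt10)
The largest magnitude belongs to Fox11.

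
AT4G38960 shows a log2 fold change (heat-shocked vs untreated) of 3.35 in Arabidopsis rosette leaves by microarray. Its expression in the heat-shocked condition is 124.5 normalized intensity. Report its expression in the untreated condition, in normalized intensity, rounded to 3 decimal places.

Fold change = 2^(3.35) = 10.1965
untreated expression = 124.5 / 10.1965 = 12.210

12.210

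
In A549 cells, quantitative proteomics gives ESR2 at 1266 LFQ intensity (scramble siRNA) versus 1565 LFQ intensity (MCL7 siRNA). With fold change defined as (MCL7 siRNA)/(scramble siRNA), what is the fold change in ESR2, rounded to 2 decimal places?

Fold change = 1565 / 1266 = 1.236
ESR2 is upregulated.

1.24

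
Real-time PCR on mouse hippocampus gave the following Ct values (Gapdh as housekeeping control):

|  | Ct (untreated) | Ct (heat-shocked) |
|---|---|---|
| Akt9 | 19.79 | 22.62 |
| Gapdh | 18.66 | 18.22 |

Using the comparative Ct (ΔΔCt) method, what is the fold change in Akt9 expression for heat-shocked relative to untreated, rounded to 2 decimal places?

ΔCt(untreated) = 19.790 − 18.660 = 1.130
ΔCt(heat-shocked) = 22.620 − 18.220 = 4.400
ΔΔCt = 4.400 − 1.130 = 3.270
Fold change = 2^(−3.270) = 0.104

0.10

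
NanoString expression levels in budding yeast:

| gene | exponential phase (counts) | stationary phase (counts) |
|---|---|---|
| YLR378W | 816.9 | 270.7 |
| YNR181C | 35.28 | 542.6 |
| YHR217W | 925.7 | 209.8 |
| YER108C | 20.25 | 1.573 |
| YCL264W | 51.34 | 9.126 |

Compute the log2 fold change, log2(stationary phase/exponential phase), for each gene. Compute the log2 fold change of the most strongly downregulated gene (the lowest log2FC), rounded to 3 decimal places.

log2(270.7/816.9) = -1.593  (YLR378W)
log2(542.6/35.28) = 3.943  (YNR181C)
log2(209.8/925.7) = -2.142  (YHR217W)
log2(1.573/20.25) = -3.686  (YER108C)
log2(9.126/51.34) = -2.492  (YCL264W)
YER108C is most strongly downregulated.

-3.686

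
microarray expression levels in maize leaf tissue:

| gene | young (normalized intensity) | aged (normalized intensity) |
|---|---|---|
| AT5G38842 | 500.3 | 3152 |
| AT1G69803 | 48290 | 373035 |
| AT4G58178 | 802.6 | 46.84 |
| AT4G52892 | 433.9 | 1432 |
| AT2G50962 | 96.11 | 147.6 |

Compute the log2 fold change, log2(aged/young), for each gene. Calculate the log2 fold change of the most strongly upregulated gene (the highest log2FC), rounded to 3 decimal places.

2.950

log2(3152/500.3) = 2.655  (AT5G38842)
log2(373035/48290) = 2.950  (AT1G69803)
log2(46.84/802.6) = -4.099  (AT4G58178)
log2(1432/433.9) = 1.723  (AT4G52892)
log2(147.6/96.11) = 0.619  (AT2G50962)
AT1G69803 is most strongly upregulated.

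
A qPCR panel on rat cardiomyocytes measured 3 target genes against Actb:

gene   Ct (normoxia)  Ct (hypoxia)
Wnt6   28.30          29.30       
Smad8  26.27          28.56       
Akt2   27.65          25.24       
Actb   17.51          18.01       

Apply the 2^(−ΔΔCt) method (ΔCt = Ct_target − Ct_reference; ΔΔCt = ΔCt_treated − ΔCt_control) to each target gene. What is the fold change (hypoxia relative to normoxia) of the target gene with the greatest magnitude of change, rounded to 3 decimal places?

7.516

Wnt6: ΔΔCt = (29.30−18.01) − (28.30−17.51) = 11.29 − 10.79 = 0.50; fold change = 2^-0.50 = 0.707
Smad8: ΔΔCt = (28.56−18.01) − (26.27−17.51) = 10.55 − 8.76 = 1.79; fold change = 2^-1.79 = 0.289
Akt2: ΔΔCt = (25.24−18.01) − (27.65−17.51) = 7.23 − 10.14 = -2.91; fold change = 2^2.91 = 7.516
Akt2 has the largest |ΔΔCt| = 2.91.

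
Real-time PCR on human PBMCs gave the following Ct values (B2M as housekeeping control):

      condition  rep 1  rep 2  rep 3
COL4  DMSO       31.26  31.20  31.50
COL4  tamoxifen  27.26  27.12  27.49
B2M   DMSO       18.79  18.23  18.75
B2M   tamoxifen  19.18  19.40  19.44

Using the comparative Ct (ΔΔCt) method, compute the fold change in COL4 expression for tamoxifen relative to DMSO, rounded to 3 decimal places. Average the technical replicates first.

Mean Ct: COL4 DMSO 31.320; COL4 tamoxifen 27.290; B2M DMSO 18.590; B2M tamoxifen 19.340
ΔCt(DMSO) = 31.320 − 18.590 = 12.730
ΔCt(tamoxifen) = 27.290 − 19.340 = 7.950
ΔΔCt = 7.950 − 12.730 = -4.780
Fold change = 2^(−(-4.780)) = 2^4.780 = 27.4741

27.474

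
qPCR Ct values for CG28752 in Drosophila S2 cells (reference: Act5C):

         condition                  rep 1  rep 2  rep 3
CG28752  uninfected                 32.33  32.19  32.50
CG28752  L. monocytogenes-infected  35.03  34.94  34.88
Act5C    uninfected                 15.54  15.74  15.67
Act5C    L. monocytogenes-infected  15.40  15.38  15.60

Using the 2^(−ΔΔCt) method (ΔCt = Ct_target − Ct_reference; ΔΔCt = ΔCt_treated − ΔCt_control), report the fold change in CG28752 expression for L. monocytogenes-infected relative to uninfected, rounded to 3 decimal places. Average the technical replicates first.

Mean Ct: CG28752 uninfected 32.340; CG28752 L. monocytogenes-infected 34.950; Act5C uninfected 15.650; Act5C L. monocytogenes-infected 15.460
ΔCt(uninfected) = 32.340 − 15.650 = 16.690
ΔCt(L. monocytogenes-infected) = 34.950 − 15.460 = 19.490
ΔΔCt = 19.490 − 16.690 = 2.800
Fold change = 2^(−2.800) = 0.1436

0.144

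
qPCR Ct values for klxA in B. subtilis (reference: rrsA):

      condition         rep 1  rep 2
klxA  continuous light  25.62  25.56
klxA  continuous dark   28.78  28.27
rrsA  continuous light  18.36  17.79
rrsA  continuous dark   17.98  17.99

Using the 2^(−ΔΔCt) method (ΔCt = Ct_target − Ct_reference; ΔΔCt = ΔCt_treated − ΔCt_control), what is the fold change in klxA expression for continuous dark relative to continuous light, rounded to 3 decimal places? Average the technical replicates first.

Mean Ct: klxA continuous light 25.590; klxA continuous dark 28.525; rrsA continuous light 18.075; rrsA continuous dark 17.985
ΔCt(continuous light) = 25.590 − 18.075 = 7.515
ΔCt(continuous dark) = 28.525 − 17.985 = 10.540
ΔΔCt = 10.540 − 7.515 = 3.025
Fold change = 2^(−3.025) = 0.1229

0.123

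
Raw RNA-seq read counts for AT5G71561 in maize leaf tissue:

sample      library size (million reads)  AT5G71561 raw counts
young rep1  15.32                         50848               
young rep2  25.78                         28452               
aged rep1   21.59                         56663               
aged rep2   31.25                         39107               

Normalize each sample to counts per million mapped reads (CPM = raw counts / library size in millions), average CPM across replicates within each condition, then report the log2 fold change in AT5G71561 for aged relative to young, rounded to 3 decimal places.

-0.190

CPM(young rep1) = 50848 / 15.32 = 3319.0601
CPM(young rep2) = 28452 / 25.78 = 1103.6462
CPM(aged rep1) = 56663 / 21.59 = 2624.5021
CPM(aged rep2) = 39107 / 31.25 = 1251.4240
mean CPM(young) = 2211.3531; mean CPM(aged) = 1937.9630
Fold change = 1937.9630 / 2211.3531 = 0.87637
log2(0.87637) = -0.1904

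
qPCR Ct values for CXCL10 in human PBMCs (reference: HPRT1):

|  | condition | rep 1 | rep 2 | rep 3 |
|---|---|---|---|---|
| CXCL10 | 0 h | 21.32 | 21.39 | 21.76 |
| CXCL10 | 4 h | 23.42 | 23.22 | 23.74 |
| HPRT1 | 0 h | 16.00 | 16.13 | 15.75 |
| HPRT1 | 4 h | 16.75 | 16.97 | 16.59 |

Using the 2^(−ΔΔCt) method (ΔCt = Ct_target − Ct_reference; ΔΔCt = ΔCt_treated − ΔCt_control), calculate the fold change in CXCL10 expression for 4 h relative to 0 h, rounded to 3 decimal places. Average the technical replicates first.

0.448

Mean Ct: CXCL10 0 h 21.490; CXCL10 4 h 23.460; HPRT1 0 h 15.960; HPRT1 4 h 16.770
ΔCt(0 h) = 21.490 − 15.960 = 5.530
ΔCt(4 h) = 23.460 − 16.770 = 6.690
ΔΔCt = 6.690 − 5.530 = 1.160
Fold change = 2^(−1.160) = 0.4475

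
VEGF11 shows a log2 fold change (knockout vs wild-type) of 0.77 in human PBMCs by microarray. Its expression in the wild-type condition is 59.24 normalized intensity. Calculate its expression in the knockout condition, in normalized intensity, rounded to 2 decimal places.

101.02

Fold change = 2^(0.77) = 1.7053
knockout expression = 59.24 × 1.7053 = 101.02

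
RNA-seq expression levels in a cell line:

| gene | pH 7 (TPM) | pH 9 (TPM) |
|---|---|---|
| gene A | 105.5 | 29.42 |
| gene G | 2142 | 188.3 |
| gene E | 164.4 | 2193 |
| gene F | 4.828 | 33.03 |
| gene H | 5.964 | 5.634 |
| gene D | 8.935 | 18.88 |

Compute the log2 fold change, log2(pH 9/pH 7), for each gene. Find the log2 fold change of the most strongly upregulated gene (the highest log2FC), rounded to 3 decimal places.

3.738

log2(29.42/105.5) = -1.842  (gene A)
log2(188.3/2142) = -3.508  (gene G)
log2(2193/164.4) = 3.738  (gene E)
log2(33.03/4.828) = 2.774  (gene F)
log2(5.634/5.964) = -0.082  (gene H)
log2(18.88/8.935) = 1.079  (gene D)
gene E is most strongly upregulated.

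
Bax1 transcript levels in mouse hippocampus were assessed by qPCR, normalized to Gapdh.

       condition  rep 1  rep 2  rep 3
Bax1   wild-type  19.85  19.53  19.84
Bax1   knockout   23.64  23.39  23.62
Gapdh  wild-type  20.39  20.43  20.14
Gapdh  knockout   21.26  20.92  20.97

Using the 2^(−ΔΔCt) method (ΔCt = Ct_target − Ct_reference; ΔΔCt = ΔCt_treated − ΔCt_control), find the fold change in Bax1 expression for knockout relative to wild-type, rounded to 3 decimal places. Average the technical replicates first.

Mean Ct: Bax1 wild-type 19.740; Bax1 knockout 23.550; Gapdh wild-type 20.320; Gapdh knockout 21.050
ΔCt(wild-type) = 19.740 − 20.320 = -0.580
ΔCt(knockout) = 23.550 − 21.050 = 2.500
ΔΔCt = 2.500 − (-0.580) = 3.080
Fold change = 2^(−3.080) = 0.1183

0.118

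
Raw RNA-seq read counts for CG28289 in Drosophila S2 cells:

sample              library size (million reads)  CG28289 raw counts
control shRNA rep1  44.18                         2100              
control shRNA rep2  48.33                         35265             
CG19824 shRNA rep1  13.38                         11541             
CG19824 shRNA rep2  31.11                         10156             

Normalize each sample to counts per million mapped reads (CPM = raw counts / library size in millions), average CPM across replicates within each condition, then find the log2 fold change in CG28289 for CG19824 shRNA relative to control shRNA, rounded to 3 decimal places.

0.613

CPM(control shRNA rep1) = 2100 / 44.18 = 47.5328
CPM(control shRNA rep2) = 35265 / 48.33 = 729.6710
CPM(CG19824 shRNA rep1) = 11541 / 13.38 = 862.5561
CPM(CG19824 shRNA rep2) = 10156 / 31.11 = 326.4545
mean CPM(control shRNA) = 388.6019; mean CPM(CG19824 shRNA) = 594.5053
Fold change = 594.5053 / 388.6019 = 1.52986
log2(1.52986) = 0.6134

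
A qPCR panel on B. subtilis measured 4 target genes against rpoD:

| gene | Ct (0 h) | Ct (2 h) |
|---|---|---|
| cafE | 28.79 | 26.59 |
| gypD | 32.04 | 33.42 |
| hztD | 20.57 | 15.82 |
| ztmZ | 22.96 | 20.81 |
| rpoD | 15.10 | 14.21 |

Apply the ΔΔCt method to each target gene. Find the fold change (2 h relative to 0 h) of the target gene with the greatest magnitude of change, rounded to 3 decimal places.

14.520

cafE: ΔΔCt = (26.59−14.21) − (28.79−15.10) = 12.38 − 13.69 = -1.31; fold change = 2^1.31 = 2.479
gypD: ΔΔCt = (33.42−14.21) − (32.04−15.10) = 19.21 − 16.94 = 2.27; fold change = 2^-2.27 = 0.207
hztD: ΔΔCt = (15.82−14.21) − (20.57−15.10) = 1.61 − 5.47 = -3.86; fold change = 2^3.86 = 14.520
ztmZ: ΔΔCt = (20.81−14.21) − (22.96−15.10) = 6.60 − 7.86 = -1.26; fold change = 2^1.26 = 2.395
hztD has the largest |ΔΔCt| = 3.86.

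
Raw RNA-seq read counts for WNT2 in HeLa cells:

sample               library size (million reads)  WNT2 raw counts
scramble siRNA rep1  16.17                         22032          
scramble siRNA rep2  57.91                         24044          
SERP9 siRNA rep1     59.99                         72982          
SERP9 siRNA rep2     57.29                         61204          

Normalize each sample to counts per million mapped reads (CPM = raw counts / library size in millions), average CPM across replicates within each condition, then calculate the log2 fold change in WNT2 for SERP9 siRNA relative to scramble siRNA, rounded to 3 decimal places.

0.362

CPM(scramble siRNA rep1) = 22032 / 16.17 = 1362.5232
CPM(scramble siRNA rep2) = 24044 / 57.91 = 415.1960
CPM(SERP9 siRNA rep1) = 72982 / 59.99 = 1216.5694
CPM(SERP9 siRNA rep2) = 61204 / 57.29 = 1068.3191
mean CPM(scramble siRNA) = 888.8596; mean CPM(SERP9 siRNA) = 1142.4443
Fold change = 1142.4443 / 888.8596 = 1.28529
log2(1.28529) = 0.3621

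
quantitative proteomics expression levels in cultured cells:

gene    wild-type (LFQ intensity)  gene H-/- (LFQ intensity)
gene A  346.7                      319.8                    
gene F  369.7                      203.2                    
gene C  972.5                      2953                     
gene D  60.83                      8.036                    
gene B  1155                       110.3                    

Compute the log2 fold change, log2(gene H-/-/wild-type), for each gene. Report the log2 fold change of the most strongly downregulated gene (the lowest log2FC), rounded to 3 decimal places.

-3.388

log2(319.8/346.7) = -0.117  (gene A)
log2(203.2/369.7) = -0.863  (gene F)
log2(2953/972.5) = 1.602  (gene C)
log2(8.036/60.83) = -2.920  (gene D)
log2(110.3/1155) = -3.388  (gene B)
gene B is most strongly downregulated.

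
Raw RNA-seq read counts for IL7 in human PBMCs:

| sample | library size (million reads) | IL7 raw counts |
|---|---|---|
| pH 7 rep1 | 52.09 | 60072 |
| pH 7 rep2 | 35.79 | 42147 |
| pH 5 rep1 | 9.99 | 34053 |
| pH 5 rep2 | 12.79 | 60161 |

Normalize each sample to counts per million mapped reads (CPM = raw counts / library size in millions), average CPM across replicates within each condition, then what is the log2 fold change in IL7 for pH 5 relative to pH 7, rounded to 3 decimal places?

CPM(pH 7 rep1) = 60072 / 52.09 = 1153.2348
CPM(pH 7 rep2) = 42147 / 35.79 = 1177.6194
CPM(pH 5 rep1) = 34053 / 9.99 = 3408.7087
CPM(pH 5 rep2) = 60161 / 12.79 = 4703.7529
mean CPM(pH 7) = 1165.4271; mean CPM(pH 5) = 4056.2308
Fold change = 4056.2308 / 1165.4271 = 3.48047
log2(3.48047) = 1.7993

1.799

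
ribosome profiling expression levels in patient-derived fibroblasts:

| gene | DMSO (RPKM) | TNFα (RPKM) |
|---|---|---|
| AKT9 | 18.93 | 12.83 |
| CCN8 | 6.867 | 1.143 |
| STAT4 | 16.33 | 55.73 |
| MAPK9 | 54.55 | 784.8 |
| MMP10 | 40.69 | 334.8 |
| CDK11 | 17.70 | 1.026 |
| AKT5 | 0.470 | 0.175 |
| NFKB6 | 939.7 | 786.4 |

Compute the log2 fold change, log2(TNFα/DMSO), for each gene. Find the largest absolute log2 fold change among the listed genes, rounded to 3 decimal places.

4.109

log2(12.83/18.93) = -0.561  (AKT9)
log2(1.143/6.867) = -2.587  (CCN8)
log2(55.73/16.33) = 1.771  (STAT4)
log2(784.8/54.55) = 3.847  (MAPK9)
log2(334.8/40.69) = 3.041  (MMP10)
log2(1.026/17.70) = -4.109  (CDK11)
log2(0.175/0.470) = -1.425  (AKT5)
log2(786.4/939.7) = -0.257  (NFKB6)
The largest magnitude belongs to CDK11.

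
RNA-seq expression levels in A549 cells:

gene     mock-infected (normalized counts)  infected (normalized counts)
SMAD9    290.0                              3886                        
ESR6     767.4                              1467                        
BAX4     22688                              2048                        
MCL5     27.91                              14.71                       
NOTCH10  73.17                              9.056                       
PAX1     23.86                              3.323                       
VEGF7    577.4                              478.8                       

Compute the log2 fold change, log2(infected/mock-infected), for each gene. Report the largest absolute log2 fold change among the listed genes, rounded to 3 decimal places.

log2(3886/290.0) = 3.744  (SMAD9)
log2(1467/767.4) = 0.935  (ESR6)
log2(2048/22688) = -3.470  (BAX4)
log2(14.71/27.91) = -0.924  (MCL5)
log2(9.056/73.17) = -3.014  (NOTCH10)
log2(3.323/23.86) = -2.844  (PAX1)
log2(478.8/577.4) = -0.270  (VEGF7)
The largest magnitude belongs to SMAD9.

3.744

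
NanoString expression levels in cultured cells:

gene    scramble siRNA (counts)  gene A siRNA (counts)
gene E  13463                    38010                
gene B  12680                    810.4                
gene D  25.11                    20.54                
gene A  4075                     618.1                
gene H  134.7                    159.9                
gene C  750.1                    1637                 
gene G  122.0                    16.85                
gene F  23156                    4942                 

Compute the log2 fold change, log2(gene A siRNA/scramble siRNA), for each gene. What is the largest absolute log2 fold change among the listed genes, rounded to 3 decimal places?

log2(38010/13463) = 1.497  (gene E)
log2(810.4/12680) = -3.968  (gene B)
log2(20.54/25.11) = -0.290  (gene D)
log2(618.1/4075) = -2.721  (gene A)
log2(159.9/134.7) = 0.247  (gene H)
log2(1637/750.1) = 1.126  (gene C)
log2(16.85/122.0) = -2.856  (gene G)
log2(4942/23156) = -2.228  (gene F)
The largest magnitude belongs to gene B.

3.968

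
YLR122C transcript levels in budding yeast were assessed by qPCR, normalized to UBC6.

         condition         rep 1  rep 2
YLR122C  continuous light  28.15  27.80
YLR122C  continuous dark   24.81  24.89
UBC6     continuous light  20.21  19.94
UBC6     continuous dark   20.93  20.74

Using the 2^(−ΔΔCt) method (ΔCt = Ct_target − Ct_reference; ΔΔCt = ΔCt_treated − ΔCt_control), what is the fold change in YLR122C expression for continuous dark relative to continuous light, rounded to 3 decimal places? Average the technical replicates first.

14.774

Mean Ct: YLR122C continuous light 27.975; YLR122C continuous dark 24.850; UBC6 continuous light 20.075; UBC6 continuous dark 20.835
ΔCt(continuous light) = 27.975 − 20.075 = 7.900
ΔCt(continuous dark) = 24.850 − 20.835 = 4.015
ΔΔCt = 4.015 − 7.900 = -3.885
Fold change = 2^(−(-3.885)) = 2^3.885 = 14.7741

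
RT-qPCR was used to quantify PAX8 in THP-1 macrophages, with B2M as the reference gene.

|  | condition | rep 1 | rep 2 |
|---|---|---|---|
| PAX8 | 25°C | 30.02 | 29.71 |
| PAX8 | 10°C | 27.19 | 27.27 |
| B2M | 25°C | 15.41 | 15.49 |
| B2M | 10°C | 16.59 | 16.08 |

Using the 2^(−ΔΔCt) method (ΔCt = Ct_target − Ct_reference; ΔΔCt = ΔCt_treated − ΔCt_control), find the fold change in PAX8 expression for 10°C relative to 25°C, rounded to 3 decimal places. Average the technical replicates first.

Mean Ct: PAX8 25°C 29.865; PAX8 10°C 27.230; B2M 25°C 15.450; B2M 10°C 16.335
ΔCt(25°C) = 29.865 − 15.450 = 14.415
ΔCt(10°C) = 27.230 − 16.335 = 10.895
ΔΔCt = 10.895 − 14.415 = -3.520
Fold change = 2^(−(-3.520)) = 2^3.520 = 11.4716

11.472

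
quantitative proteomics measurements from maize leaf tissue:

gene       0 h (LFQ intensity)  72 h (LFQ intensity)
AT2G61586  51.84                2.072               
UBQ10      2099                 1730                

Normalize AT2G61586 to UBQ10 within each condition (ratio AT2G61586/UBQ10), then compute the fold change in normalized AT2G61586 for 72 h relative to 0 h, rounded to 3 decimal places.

0.048

AT2G61586/UBQ10 (0 h) = 51.84 / 2099 = 0.024697
AT2G61586/UBQ10 (72 h) = 2.072 / 1730 = 0.0011977
Fold change = 0.0011977 / 0.024697 = 0.0485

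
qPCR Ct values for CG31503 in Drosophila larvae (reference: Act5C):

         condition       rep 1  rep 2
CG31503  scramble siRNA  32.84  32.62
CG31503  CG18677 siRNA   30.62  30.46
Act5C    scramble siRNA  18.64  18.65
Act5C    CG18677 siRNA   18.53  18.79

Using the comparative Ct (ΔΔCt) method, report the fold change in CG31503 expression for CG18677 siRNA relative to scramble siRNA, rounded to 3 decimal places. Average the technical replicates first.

4.611

Mean Ct: CG31503 scramble siRNA 32.730; CG31503 CG18677 siRNA 30.540; Act5C scramble siRNA 18.645; Act5C CG18677 siRNA 18.660
ΔCt(scramble siRNA) = 32.730 − 18.645 = 14.085
ΔCt(CG18677 siRNA) = 30.540 − 18.660 = 11.880
ΔΔCt = 11.880 − 14.085 = -2.205
Fold change = 2^(−(-2.205)) = 2^2.205 = 4.6107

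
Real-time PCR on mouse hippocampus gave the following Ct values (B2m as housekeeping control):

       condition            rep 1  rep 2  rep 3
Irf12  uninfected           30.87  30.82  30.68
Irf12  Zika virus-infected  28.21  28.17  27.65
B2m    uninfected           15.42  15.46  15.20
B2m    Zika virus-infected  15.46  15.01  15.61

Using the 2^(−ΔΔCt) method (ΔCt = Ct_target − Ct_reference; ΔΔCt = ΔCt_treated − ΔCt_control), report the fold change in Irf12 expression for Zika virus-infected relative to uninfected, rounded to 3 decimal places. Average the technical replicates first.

6.869

Mean Ct: Irf12 uninfected 30.790; Irf12 Zika virus-infected 28.010; B2m uninfected 15.360; B2m Zika virus-infected 15.360
ΔCt(uninfected) = 30.790 − 15.360 = 15.430
ΔCt(Zika virus-infected) = 28.010 − 15.360 = 12.650
ΔΔCt = 12.650 − 15.430 = -2.780
Fold change = 2^(−(-2.780)) = 2^2.780 = 6.8685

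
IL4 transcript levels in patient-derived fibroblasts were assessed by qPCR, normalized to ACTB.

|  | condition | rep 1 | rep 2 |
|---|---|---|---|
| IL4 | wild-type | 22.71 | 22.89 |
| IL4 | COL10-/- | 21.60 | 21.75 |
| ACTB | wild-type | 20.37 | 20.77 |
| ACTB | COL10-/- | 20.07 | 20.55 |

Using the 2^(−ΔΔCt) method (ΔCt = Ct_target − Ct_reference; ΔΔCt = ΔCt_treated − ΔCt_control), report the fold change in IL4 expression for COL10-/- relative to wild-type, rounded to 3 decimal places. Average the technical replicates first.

Mean Ct: IL4 wild-type 22.800; IL4 COL10-/- 21.675; ACTB wild-type 20.570; ACTB COL10-/- 20.310
ΔCt(wild-type) = 22.800 − 20.570 = 2.230
ΔCt(COL10-/-) = 21.675 − 20.310 = 1.365
ΔΔCt = 1.365 − 2.230 = -0.865
Fold change = 2^(−(-0.865)) = 2^0.865 = 1.8213

1.821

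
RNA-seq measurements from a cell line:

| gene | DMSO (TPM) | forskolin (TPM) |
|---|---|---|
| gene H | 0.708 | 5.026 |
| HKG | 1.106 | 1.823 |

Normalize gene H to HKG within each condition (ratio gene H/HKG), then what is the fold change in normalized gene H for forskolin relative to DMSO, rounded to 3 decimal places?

4.307

gene H/HKG (DMSO) = 0.708 / 1.106 = 0.64014
gene H/HKG (forskolin) = 5.026 / 1.823 = 2.757
Fold change = 2.757 / 0.64014 = 4.3068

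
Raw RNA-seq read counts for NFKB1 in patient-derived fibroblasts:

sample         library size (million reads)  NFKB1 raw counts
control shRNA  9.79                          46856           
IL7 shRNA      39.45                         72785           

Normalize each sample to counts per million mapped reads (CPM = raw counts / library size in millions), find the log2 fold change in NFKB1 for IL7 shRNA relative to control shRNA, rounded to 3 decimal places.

CPM(control shRNA) = 46856 / 9.79 = 4786.1083
CPM(IL7 shRNA) = 72785 / 39.45 = 1844.9937
Fold change = 1844.9937 / 4786.1083 = 0.38549
log2(0.38549) = -1.3752

-1.375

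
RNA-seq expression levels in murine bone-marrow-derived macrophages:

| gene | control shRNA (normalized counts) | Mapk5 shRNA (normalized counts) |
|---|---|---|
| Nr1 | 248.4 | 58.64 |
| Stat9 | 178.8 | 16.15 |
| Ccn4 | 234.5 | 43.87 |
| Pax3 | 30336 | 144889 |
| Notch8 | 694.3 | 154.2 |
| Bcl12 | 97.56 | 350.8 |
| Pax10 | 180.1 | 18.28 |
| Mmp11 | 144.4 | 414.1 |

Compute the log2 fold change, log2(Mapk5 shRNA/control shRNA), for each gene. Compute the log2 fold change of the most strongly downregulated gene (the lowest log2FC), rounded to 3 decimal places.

log2(58.64/248.4) = -2.083  (Nr1)
log2(16.15/178.8) = -3.469  (Stat9)
log2(43.87/234.5) = -2.418  (Ccn4)
log2(144889/30336) = 2.256  (Pax3)
log2(154.2/694.3) = -2.171  (Notch8)
log2(350.8/97.56) = 1.846  (Bcl12)
log2(18.28/180.1) = -3.300  (Pax10)
log2(414.1/144.4) = 1.520  (Mmp11)
Stat9 is most strongly downregulated.

-3.469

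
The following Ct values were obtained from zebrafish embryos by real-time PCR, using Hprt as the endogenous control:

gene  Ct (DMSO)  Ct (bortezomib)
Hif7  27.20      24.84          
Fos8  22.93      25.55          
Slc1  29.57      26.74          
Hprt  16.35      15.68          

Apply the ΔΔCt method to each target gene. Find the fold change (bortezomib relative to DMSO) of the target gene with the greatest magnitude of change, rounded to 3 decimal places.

Hif7: ΔΔCt = (24.84−15.68) − (27.20−16.35) = 9.16 − 10.85 = -1.69; fold change = 2^1.69 = 3.227
Fos8: ΔΔCt = (25.55−15.68) − (22.93−16.35) = 9.87 − 6.58 = 3.29; fold change = 2^-3.29 = 0.102
Slc1: ΔΔCt = (26.74−15.68) − (29.57−16.35) = 11.06 − 13.22 = -2.16; fold change = 2^2.16 = 4.469
Fos8 has the largest |ΔΔCt| = 3.29.

0.102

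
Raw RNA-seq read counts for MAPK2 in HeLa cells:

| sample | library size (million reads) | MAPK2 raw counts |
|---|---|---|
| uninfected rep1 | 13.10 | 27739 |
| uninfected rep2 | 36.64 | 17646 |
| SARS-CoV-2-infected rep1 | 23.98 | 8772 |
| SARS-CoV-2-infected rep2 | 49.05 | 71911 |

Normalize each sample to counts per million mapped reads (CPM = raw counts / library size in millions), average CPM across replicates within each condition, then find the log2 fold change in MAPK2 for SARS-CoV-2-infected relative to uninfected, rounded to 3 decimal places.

-0.505

CPM(uninfected rep1) = 27739 / 13.10 = 2117.4809
CPM(uninfected rep2) = 17646 / 36.64 = 481.6048
CPM(SARS-CoV-2-infected rep1) = 8772 / 23.98 = 365.8048
CPM(SARS-CoV-2-infected rep2) = 71911 / 49.05 = 1466.0754
mean CPM(uninfected) = 1299.5429; mean CPM(SARS-CoV-2-infected) = 915.9401
Fold change = 915.9401 / 1299.5429 = 0.70482
log2(0.70482) = -0.5047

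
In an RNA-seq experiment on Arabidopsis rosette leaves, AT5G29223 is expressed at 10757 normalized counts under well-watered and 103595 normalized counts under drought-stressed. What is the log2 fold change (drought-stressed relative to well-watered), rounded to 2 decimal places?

Fold change = 103595 / 10757 = 9.6305
log2(9.6305) = 3.268

3.27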